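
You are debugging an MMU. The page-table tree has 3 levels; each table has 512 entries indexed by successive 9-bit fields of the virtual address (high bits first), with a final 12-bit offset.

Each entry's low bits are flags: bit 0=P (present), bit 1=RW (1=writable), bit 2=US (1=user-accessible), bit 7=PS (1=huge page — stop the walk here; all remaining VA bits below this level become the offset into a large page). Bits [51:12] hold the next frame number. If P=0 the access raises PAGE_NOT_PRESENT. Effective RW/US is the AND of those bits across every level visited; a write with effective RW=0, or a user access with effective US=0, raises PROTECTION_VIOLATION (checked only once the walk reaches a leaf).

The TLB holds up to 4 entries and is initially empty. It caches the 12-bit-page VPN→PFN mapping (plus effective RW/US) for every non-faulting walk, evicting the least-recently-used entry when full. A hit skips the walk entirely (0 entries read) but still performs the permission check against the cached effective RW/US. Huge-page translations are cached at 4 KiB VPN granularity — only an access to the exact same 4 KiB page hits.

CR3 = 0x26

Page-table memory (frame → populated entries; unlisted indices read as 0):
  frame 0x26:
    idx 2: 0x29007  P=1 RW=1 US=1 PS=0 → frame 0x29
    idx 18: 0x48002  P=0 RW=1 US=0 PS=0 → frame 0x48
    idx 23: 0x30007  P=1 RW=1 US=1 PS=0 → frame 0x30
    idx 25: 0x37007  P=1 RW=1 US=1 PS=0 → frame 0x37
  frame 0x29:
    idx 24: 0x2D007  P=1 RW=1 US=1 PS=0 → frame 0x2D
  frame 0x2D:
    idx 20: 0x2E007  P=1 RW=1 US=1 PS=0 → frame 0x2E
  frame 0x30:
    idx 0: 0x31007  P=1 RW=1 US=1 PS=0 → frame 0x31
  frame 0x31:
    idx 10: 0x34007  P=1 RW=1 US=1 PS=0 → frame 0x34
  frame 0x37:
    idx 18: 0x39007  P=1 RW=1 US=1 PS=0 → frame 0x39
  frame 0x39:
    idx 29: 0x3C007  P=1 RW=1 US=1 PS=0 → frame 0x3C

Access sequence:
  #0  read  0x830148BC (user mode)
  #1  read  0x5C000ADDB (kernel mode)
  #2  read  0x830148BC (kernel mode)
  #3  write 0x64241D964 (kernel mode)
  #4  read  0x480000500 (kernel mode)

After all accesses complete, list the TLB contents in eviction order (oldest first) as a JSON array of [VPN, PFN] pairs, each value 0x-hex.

Walk each access:
#0 VA=0x830148BC (r,user):
  lvl0: tbl 0x26, slot 2 ⇒ 0x29007 (P1/RW1/US1/PS0)
  lvl1: tbl 0x29, slot 24 ⇒ 0x2D007 (P1/RW1/US1/PS0)
  lvl2: tbl 0x2D, slot 20 ⇒ 0x2E007 (P1/RW1/US1/PS0)
  ⇒ phys 0x2E8BC  [3 reads]
#1 VA=0x5C000ADDB (r,kernel):
  lvl0: tbl 0x26, slot 23 ⇒ 0x30007 (P1/RW1/US1/PS0)
  lvl1: tbl 0x30, slot 0 ⇒ 0x31007 (P1/RW1/US1/PS0)
  lvl2: tbl 0x31, slot 10 ⇒ 0x34007 (P1/RW1/US1/PS0)
  ⇒ phys 0x34DDB  [3 reads]
#2 VA=0x830148BC (r,kernel):
  TLB hit vpn=0x83014 → PA=0x2E8BC
#3 VA=0x64241D964 (w,kernel):
  lvl0: tbl 0x26, slot 25 ⇒ 0x37007 (P1/RW1/US1/PS0)
  lvl1: tbl 0x37, slot 18 ⇒ 0x39007 (P1/RW1/US1/PS0)
  lvl2: tbl 0x39, slot 29 ⇒ 0x3C007 (P1/RW1/US1/PS0)
  ⇒ phys 0x3C964  [3 reads]
#4 VA=0x480000500 (r,kernel):
  lvl0: tbl 0x26, slot 18 ⇒ 0x48002 (P0/RW1/US0/PS0)
  ⇒ fault: PAGE_NOT_PRESENT  — 1 lookups

TLB: [["0x5C000A", "0x34"], ["0x83014", "0x2E"], ["0x64241D", "0x3C"]]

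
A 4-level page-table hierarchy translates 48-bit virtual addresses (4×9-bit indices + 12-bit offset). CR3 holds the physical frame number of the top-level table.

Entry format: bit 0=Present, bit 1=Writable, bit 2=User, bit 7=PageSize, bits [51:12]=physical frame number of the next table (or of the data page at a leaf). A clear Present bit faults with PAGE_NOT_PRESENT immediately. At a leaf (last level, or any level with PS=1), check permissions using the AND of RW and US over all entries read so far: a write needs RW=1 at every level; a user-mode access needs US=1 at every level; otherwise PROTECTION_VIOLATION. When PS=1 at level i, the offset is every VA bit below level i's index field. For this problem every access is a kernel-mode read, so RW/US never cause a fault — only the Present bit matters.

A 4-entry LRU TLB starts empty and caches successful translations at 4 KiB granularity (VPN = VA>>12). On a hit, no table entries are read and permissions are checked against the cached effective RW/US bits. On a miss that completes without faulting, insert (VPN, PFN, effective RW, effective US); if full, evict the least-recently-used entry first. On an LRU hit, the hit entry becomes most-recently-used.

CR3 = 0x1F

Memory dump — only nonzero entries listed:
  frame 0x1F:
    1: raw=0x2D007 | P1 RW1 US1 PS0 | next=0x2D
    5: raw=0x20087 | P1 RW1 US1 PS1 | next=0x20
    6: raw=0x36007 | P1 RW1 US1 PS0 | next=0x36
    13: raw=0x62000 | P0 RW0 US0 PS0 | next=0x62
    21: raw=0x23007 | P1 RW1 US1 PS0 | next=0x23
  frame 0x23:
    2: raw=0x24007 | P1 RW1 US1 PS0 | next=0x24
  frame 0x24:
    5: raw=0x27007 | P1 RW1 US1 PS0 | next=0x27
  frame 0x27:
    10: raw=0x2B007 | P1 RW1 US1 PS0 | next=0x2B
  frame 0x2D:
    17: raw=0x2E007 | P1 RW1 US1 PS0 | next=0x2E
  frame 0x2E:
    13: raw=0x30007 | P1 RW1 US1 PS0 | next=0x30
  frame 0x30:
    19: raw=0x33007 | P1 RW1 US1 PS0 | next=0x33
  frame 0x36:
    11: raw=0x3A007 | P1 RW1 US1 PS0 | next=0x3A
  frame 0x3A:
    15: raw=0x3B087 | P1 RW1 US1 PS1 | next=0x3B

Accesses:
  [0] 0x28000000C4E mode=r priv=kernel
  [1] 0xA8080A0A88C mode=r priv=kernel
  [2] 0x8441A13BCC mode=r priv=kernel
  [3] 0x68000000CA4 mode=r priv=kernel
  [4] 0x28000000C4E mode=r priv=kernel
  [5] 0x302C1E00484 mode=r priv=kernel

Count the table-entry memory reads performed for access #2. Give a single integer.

Walk each access:
#0 VA=0x28000000C4E (r,kernel):
  L0: frame=0x1F idx=5 entry=0x20087 [P=1 RW=1 US=1 PS=1]
  ✓ 0x20C4E (huge @L0)  — 1 lookups
#1 VA=0xA8080A0A88C (r,kernel):
  L0: frame=0x1F idx=21 entry=0x23007 [P=1 RW=1 US=1 PS=0]
  L1: frame=0x23 idx=2 entry=0x24007 [P=1 RW=1 US=1 PS=0]
  L2: frame=0x24 idx=5 entry=0x27007 [P=1 RW=1 US=1 PS=0]
  L3: frame=0x27 idx=10 entry=0x2B007 [P=1 RW=1 US=1 PS=0]
  ✓ 0x2B88C  — 4 lookups
#2 VA=0x8441A13BCC (r,kernel):
  L0: frame=0x1F idx=1 entry=0x2D007 [P=1 RW=1 US=1 PS=0]
  L1: frame=0x2D idx=17 entry=0x2E007 [P=1 RW=1 US=1 PS=0]
  L2: frame=0x2E idx=13 entry=0x30007 [P=1 RW=1 US=1 PS=0]
  L3: frame=0x30 idx=19 entry=0x33007 [P=1 RW=1 US=1 PS=0]
  ✓ 0x33BCC  — 4 lookups
#3 VA=0x68000000CA4 (r,kernel):
  L0: frame=0x1F idx=13 entry=0x62000 [P=0 RW=0 US=0 PS=0]
  ⇒ fault: PAGE_NOT_PRESENT  — 1 lookups
#4 VA=0x28000000C4E (r,kernel):
  TLB hit vpn=0x28000000 → PA=0x20C4E
#5 VA=0x302C1E00484 (r,kernel):
  L0: frame=0x1F idx=6 entry=0x36007 [P=1 RW=1 US=1 PS=0]
  L1: frame=0x36 idx=11 entry=0x3A007 [P=1 RW=1 US=1 PS=0]
  L2: frame=0x3A idx=15 entry=0x3B087 [P=1 RW=1 US=1 PS=1]
  ✓ 0x3B484 (huge @L2)  — 3 lookups

Entries read for #2: 4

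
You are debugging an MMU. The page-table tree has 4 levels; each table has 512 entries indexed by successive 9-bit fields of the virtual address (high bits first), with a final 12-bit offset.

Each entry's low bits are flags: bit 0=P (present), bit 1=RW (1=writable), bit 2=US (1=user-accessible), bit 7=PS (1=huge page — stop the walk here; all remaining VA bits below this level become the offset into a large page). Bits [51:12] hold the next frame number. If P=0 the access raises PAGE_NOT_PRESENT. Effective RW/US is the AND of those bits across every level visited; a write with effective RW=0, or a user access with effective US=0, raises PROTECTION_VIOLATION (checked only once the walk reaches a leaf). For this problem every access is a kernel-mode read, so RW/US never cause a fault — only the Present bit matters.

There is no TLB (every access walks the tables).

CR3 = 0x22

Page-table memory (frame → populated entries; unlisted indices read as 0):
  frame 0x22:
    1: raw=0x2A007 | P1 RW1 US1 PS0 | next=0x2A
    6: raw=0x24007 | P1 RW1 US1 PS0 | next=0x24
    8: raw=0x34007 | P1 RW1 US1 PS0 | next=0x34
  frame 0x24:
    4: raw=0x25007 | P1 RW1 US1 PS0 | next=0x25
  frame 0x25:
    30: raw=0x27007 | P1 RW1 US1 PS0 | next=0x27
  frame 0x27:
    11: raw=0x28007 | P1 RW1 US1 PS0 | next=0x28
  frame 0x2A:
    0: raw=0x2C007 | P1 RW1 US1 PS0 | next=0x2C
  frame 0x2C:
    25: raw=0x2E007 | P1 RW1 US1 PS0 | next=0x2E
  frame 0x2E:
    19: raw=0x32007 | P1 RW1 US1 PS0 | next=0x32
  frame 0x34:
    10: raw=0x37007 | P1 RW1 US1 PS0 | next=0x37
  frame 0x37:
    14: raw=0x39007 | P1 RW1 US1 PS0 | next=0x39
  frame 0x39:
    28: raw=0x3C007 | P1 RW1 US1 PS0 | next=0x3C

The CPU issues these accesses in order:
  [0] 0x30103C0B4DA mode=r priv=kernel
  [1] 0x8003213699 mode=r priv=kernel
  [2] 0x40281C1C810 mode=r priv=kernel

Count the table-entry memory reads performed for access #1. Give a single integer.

Walk each access:
#0 VA=0x30103C0B4DA (r,kernel):
  lvl0: tbl 0x22, slot 6 ⇒ 0x24007 (P1/RW1/US1/PS0)
  lvl1: tbl 0x24, slot 4 ⇒ 0x25007 (P1/RW1/US1/PS0)
  lvl2: tbl 0x25, slot 30 ⇒ 0x27007 (P1/RW1/US1/PS0)
  lvl3: tbl 0x27, slot 11 ⇒ 0x28007 (P1/RW1/US1/PS0)
  ✓ 0x284DA  — 4 lookups
#1 VA=0x8003213699 (r,kernel):
  lvl0: tbl 0x22, slot 1 ⇒ 0x2A007 (P1/RW1/US1/PS0)
  lvl1: tbl 0x2A, slot 0 ⇒ 0x2C007 (P1/RW1/US1/PS0)
  lvl2: tbl 0x2C, slot 25 ⇒ 0x2E007 (P1/RW1/US1/PS0)
  lvl3: tbl 0x2E, slot 19 ⇒ 0x32007 (P1/RW1/US1/PS0)
  ✓ 0x32699  — 4 lookups
#2 VA=0x40281C1C810 (r,kernel):
  lvl0: tbl 0x22, slot 8 ⇒ 0x34007 (P1/RW1/US1/PS0)
  lvl1: tbl 0x34, slot 10 ⇒ 0x37007 (P1/RW1/US1/PS0)
  lvl2: tbl 0x37, slot 14 ⇒ 0x39007 (P1/RW1/US1/PS0)
  lvl3: tbl 0x39, slot 28 ⇒ 0x3C007 (P1/RW1/US1/PS0)
  ✓ 0x3C810  — 4 lookups

Entries read for #1: 4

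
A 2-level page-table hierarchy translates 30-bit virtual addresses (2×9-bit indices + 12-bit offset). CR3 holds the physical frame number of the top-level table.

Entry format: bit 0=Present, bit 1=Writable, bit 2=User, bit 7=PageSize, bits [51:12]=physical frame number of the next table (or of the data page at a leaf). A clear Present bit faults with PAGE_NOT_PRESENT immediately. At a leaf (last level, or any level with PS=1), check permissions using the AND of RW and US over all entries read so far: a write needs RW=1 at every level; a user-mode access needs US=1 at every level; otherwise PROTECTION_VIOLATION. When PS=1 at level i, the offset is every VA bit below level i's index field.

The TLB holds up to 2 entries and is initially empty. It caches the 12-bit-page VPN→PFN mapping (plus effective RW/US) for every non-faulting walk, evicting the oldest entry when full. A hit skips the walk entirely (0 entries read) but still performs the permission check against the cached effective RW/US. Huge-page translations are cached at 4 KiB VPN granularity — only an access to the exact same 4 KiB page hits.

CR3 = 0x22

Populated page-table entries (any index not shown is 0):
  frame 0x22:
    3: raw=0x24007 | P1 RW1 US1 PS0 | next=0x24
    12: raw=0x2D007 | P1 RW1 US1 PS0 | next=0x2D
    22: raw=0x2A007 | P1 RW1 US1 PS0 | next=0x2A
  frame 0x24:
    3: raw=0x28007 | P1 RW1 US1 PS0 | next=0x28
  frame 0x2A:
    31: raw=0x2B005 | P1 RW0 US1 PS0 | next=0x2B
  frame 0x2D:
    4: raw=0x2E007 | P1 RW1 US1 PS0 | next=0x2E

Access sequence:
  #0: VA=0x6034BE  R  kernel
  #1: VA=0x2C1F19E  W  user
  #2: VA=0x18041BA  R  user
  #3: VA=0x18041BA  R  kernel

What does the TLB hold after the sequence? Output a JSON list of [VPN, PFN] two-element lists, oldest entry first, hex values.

Walk each access:
#0 VA=0x6034BE (r,kernel):
  lvl0: tbl 0x22, slot 3 ⇒ 0x24007 (P1/RW1/US1/PS0)
  lvl1: tbl 0x24, slot 3 ⇒ 0x28007 (P1/RW1/US1/PS0)
  → PA=0x284BE  (2 entries read)
#1 VA=0x2C1F19E (w,user):
  lvl0: tbl 0x22, slot 22 ⇒ 0x2A007 (P1/RW1/US1/PS0)
  lvl1: tbl 0x2A, slot 31 ⇒ 0x2B005 (P1/RW0/US1/PS0)
  ✗ PROTECTION_VIOLATION  [2 reads]
#2 VA=0x18041BA (r,user):
  lvl0: tbl 0x22, slot 12 ⇒ 0x2D007 (P1/RW1/US1/PS0)
  lvl1: tbl 0x2D, slot 4 ⇒ 0x2E007 (P1/RW1/US1/PS0)
  → PA=0x2E1BA  (2 entries read)
#3 VA=0x18041BA (r,kernel):
  TLB hit vpn=0x1804 → PA=0x2E1BA

TLB: [["0x603", "0x28"], ["0x1804", "0x2E"]]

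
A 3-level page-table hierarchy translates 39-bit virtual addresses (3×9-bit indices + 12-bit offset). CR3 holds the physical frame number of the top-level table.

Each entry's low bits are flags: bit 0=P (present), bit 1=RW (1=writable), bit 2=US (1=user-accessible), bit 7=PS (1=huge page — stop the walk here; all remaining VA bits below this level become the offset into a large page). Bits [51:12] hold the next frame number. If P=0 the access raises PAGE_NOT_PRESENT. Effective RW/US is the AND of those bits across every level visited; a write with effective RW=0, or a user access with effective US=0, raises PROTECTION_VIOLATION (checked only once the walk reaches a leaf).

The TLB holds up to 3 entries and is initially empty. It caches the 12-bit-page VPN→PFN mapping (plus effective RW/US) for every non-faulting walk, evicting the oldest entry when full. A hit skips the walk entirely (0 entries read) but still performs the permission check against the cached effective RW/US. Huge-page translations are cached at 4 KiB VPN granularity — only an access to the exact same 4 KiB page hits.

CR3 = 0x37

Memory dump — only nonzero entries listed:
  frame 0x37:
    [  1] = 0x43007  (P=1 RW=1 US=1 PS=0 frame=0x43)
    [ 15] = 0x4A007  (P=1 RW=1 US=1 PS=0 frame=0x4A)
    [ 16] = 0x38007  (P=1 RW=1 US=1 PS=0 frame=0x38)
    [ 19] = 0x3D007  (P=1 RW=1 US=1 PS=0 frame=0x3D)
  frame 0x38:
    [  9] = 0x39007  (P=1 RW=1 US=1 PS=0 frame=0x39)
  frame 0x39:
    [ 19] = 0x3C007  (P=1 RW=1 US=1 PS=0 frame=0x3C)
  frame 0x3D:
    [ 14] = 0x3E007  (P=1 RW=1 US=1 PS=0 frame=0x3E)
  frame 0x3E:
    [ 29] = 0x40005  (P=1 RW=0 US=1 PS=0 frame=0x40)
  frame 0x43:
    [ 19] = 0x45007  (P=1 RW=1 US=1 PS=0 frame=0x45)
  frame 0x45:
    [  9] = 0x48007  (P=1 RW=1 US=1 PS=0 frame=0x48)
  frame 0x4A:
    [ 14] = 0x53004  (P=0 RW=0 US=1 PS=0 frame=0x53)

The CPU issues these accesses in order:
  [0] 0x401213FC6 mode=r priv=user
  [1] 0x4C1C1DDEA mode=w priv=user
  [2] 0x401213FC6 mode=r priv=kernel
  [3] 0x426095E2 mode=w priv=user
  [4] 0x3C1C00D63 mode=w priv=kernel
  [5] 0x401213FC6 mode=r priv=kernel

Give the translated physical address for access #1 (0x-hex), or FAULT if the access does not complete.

Per-access translation:
#0 VA=0x401213FC6 (r,user):
  [0] read 0x37 idx=16: raw=0x38007 flags P=1 W=1 U=1 S=0
  [1] read 0x38 idx=9: raw=0x39007 flags P=1 W=1 U=1 S=0
  [2] read 0x39 idx=19: raw=0x3C007 flags P=1 W=1 U=1 S=0
  ✓ 0x3CFC6  — 3 lookups
#1 VA=0x4C1C1DDEA (w,user):
  [0] read 0x37 idx=19: raw=0x3D007 flags P=1 W=1 U=1 S=0
  [1] read 0x3D idx=14: raw=0x3E007 flags P=1 W=1 U=1 S=0
  [2] read 0x3E idx=29: raw=0x40005 flags P=1 W=0 U=1 S=0
  ✗ PROTECTION_VIOLATION  [3 reads]
#2 VA=0x401213FC6 (r,kernel):
  TLB hit vpn=0x401213 → PA=0x3CFC6
#3 VA=0x426095E2 (w,user):
  [0] read 0x37 idx=1: raw=0x43007 flags P=1 W=1 U=1 S=0
  [1] read 0x43 idx=19: raw=0x45007 flags P=1 W=1 U=1 S=0
  [2] read 0x45 idx=9: raw=0x48007 flags P=1 W=1 U=1 S=0
  ✓ 0x485E2  — 3 lookups
#4 VA=0x3C1C00D63 (w,kernel):
  [0] read 0x37 idx=15: raw=0x4A007 flags P=1 W=1 U=1 S=0
  [1] read 0x4A idx=14: raw=0x53004 flags P=0 W=0 U=1 S=0
  ✗ PAGE_NOT_PRESENT  [2 reads]
#5 VA=0x401213FC6 (r,kernel):
  TLB hit vpn=0x401213 → PA=0x3CFC6

Access #1 PA: FAULT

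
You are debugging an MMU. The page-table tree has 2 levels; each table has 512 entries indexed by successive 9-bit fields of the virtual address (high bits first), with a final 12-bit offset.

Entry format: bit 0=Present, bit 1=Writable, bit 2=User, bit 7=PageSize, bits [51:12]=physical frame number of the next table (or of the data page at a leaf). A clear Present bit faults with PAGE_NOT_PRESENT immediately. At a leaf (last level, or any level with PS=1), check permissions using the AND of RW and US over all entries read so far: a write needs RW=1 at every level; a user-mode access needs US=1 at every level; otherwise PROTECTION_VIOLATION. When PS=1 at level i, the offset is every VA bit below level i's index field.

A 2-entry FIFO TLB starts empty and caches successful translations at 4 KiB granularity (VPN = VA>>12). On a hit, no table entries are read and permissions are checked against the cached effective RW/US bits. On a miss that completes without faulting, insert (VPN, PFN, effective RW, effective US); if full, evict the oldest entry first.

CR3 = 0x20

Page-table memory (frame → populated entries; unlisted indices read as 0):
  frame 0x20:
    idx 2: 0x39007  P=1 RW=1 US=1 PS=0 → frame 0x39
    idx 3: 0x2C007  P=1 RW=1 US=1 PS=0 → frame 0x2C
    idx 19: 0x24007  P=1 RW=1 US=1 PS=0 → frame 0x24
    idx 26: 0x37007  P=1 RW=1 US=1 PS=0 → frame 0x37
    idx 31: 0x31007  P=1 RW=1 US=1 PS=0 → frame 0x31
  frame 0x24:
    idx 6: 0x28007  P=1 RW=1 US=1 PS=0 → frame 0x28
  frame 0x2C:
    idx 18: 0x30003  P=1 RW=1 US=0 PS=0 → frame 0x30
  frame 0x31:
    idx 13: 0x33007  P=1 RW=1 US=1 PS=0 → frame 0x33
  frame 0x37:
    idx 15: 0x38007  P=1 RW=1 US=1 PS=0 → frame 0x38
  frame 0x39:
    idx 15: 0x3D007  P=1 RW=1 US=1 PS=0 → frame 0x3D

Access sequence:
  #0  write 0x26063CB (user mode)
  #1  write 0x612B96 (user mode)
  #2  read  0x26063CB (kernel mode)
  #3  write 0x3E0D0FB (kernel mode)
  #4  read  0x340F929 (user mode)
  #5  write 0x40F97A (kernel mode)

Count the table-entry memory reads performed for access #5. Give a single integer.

Trace:
#0 VA=0x26063CB (w,user):
  [0] read 0x20 idx=19: raw=0x24007 flags P=1 W=1 U=1 S=0
  [1] read 0x24 idx=6: raw=0x28007 flags P=1 W=1 U=1 S=0
  ⇒ phys 0x283CB  [2 reads]
#1 VA=0x612B96 (w,user):
  [0] read 0x20 idx=3: raw=0x2C007 flags P=1 W=1 U=1 S=0
  [1] read 0x2C idx=18: raw=0x30003 flags P=1 W=1 U=0 S=0
  ⇒ fault: PROTECTION_VIOLATION  — 2 lookups
#2 VA=0x26063CB (r,kernel):
  TLB hit vpn=0x2606 → PA=0x283CB
#3 VA=0x3E0D0FB (w,kernel):
  [0] read 0x20 idx=31: raw=0x31007 flags P=1 W=1 U=1 S=0
  [1] read 0x31 idx=13: raw=0x33007 flags P=1 W=1 U=1 S=0
  ⇒ phys 0x330FB  [2 reads]
#4 VA=0x340F929 (r,user):
  [0] read 0x20 idx=26: raw=0x37007 flags P=1 W=1 U=1 S=0
  [1] read 0x37 idx=15: raw=0x38007 flags P=1 W=1 U=1 S=0
  ⇒ phys 0x38929  [2 reads]
#5 VA=0x40F97A (w,kernel):
  [0] read 0x20 idx=2: raw=0x39007 flags P=1 W=1 U=1 S=0
  [1] read 0x39 idx=15: raw=0x3D007 flags P=1 W=1 U=1 S=0
  ⇒ phys 0x3D97A  [2 reads]

Entries read for #5: 2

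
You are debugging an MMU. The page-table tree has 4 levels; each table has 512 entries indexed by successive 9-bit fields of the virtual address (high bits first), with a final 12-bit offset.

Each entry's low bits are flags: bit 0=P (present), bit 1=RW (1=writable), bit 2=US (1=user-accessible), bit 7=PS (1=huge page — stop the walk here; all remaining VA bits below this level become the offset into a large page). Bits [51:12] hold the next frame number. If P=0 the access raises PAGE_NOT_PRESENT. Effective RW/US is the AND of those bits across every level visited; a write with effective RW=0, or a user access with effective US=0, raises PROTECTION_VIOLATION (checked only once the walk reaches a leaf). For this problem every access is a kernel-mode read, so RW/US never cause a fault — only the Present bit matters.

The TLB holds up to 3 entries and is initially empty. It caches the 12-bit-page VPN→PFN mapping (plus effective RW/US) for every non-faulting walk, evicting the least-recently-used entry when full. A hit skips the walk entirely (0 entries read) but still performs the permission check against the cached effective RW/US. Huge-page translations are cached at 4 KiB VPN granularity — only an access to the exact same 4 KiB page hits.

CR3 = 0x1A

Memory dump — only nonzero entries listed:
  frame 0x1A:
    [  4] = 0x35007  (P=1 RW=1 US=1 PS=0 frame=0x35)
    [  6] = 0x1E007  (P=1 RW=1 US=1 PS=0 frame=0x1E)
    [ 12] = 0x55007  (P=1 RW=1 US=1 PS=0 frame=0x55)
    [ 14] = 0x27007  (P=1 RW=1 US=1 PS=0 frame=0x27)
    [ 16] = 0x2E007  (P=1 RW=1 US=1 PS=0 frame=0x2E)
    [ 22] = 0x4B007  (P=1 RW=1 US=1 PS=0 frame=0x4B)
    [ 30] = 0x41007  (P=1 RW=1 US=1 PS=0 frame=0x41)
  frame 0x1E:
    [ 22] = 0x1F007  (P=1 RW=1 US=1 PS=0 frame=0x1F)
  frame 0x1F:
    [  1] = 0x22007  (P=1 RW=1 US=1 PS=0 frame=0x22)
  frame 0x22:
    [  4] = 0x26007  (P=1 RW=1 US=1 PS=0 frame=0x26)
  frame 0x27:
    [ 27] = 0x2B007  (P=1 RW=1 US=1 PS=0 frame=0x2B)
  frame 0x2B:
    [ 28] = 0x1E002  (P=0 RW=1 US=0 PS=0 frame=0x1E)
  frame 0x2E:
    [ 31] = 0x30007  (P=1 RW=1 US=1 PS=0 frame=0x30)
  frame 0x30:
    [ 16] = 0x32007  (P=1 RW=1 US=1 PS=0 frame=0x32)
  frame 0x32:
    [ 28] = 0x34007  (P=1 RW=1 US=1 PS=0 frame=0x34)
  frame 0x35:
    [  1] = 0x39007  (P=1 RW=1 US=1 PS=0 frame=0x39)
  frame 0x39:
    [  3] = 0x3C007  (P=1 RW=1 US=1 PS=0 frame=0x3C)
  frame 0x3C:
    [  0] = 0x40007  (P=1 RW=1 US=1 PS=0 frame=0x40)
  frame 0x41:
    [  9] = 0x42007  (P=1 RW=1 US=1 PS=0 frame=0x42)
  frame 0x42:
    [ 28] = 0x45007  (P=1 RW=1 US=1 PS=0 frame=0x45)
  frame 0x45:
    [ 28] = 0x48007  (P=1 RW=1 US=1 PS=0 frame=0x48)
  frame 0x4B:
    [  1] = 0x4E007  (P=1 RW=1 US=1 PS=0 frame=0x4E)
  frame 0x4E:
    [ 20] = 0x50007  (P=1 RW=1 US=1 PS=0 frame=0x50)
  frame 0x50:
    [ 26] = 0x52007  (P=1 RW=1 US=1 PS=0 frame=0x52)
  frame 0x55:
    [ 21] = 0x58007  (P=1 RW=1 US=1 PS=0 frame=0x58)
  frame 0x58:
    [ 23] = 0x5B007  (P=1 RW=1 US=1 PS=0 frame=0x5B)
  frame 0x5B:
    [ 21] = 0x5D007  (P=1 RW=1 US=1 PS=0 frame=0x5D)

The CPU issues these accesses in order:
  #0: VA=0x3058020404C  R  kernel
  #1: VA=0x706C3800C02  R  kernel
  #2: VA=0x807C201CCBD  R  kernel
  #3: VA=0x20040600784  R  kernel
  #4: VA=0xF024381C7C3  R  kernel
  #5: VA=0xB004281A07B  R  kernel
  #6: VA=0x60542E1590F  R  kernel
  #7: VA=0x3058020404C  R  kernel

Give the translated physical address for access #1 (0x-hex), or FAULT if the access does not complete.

Per-access translation:
#0 VA=0x3058020404C (r,kernel):
  lvl0: tbl 0x1A, slot 6 ⇒ 0x1E007 (P1/RW1/US1/PS0)
  lvl1: tbl 0x1E, slot 22 ⇒ 0x1F007 (P1/RW1/US1/PS0)
  lvl2: tbl 0x1F, slot 1 ⇒ 0x22007 (P1/RW1/US1/PS0)
  lvl3: tbl 0x22, slot 4 ⇒ 0x26007 (P1/RW1/US1/PS0)
  ⇒ phys 0x2604C  [4 reads]
#1 VA=0x706C3800C02 (r,kernel):
  lvl0: tbl 0x1A, slot 14 ⇒ 0x27007 (P1/RW1/US1/PS0)
  lvl1: tbl 0x27, slot 27 ⇒ 0x2B007 (P1/RW1/US1/PS0)
  lvl2: tbl 0x2B, slot 28 ⇒ 0x1E002 (P0/RW1/US0/PS0)
  ✗ PAGE_NOT_PRESENT  [3 reads]
#2 VA=0x807C201CCBD (r,kernel):
  lvl0: tbl 0x1A, slot 16 ⇒ 0x2E007 (P1/RW1/US1/PS0)
  lvl1: tbl 0x2E, slot 31 ⇒ 0x30007 (P1/RW1/US1/PS0)
  lvl2: tbl 0x30, slot 16 ⇒ 0x32007 (P1/RW1/US1/PS0)
  lvl3: tbl 0x32, slot 28 ⇒ 0x34007 (P1/RW1/US1/PS0)
  ⇒ phys 0x34CBD  [4 reads]
#3 VA=0x20040600784 (r,kernel):
  lvl0: tbl 0x1A, slot 4 ⇒ 0x35007 (P1/RW1/US1/PS0)
  lvl1: tbl 0x35, slot 1 ⇒ 0x39007 (P1/RW1/US1/PS0)
  lvl2: tbl 0x39, slot 3 ⇒ 0x3C007 (P1/RW1/US1/PS0)
  lvl3: tbl 0x3C, slot 0 ⇒ 0x40007 (P1/RW1/US1/PS0)
  ⇒ phys 0x40784  [4 reads]
#4 VA=0xF024381C7C3 (r,kernel):
  lvl0: tbl 0x1A, slot 30 ⇒ 0x41007 (P1/RW1/US1/PS0)
  lvl1: tbl 0x41, slot 9 ⇒ 0x42007 (P1/RW1/US1/PS0)
  lvl2: tbl 0x42, slot 28 ⇒ 0x45007 (P1/RW1/US1/PS0)
  lvl3: tbl 0x45, slot 28 ⇒ 0x48007 (P1/RW1/US1/PS0)
  ⇒ phys 0x487C3  [4 reads]
#5 VA=0xB004281A07B (r,kernel):
  lvl0: tbl 0x1A, slot 22 ⇒ 0x4B007 (P1/RW1/US1/PS0)
  lvl1: tbl 0x4B, slot 1 ⇒ 0x4E007 (P1/RW1/US1/PS0)
  lvl2: tbl 0x4E, slot 20 ⇒ 0x50007 (P1/RW1/US1/PS0)
  lvl3: tbl 0x50, slot 26 ⇒ 0x52007 (P1/RW1/US1/PS0)
  ⇒ phys 0x5207B  [4 reads]
#6 VA=0x60542E1590F (r,kernel):
  lvl0: tbl 0x1A, slot 12 ⇒ 0x55007 (P1/RW1/US1/PS0)
  lvl1: tbl 0x55, slot 21 ⇒ 0x58007 (P1/RW1/US1/PS0)
  lvl2: tbl 0x58, slot 23 ⇒ 0x5B007 (P1/RW1/US1/PS0)
  lvl3: tbl 0x5B, slot 21 ⇒ 0x5D007 (P1/RW1/US1/PS0)
  ⇒ phys 0x5D90F  [4 reads]
#7 VA=0x3058020404C (r,kernel):
  lvl0: tbl 0x1A, slot 6 ⇒ 0x1E007 (P1/RW1/US1/PS0)
  lvl1: tbl 0x1E, slot 22 ⇒ 0x1F007 (P1/RW1/US1/PS0)
  lvl2: tbl 0x1F, slot 1 ⇒ 0x22007 (P1/RW1/US1/PS0)
  lvl3: tbl 0x22, slot 4 ⇒ 0x26007 (P1/RW1/US1/PS0)
  ⇒ phys 0x2604C  [4 reads]

Access #1 PA: FAULT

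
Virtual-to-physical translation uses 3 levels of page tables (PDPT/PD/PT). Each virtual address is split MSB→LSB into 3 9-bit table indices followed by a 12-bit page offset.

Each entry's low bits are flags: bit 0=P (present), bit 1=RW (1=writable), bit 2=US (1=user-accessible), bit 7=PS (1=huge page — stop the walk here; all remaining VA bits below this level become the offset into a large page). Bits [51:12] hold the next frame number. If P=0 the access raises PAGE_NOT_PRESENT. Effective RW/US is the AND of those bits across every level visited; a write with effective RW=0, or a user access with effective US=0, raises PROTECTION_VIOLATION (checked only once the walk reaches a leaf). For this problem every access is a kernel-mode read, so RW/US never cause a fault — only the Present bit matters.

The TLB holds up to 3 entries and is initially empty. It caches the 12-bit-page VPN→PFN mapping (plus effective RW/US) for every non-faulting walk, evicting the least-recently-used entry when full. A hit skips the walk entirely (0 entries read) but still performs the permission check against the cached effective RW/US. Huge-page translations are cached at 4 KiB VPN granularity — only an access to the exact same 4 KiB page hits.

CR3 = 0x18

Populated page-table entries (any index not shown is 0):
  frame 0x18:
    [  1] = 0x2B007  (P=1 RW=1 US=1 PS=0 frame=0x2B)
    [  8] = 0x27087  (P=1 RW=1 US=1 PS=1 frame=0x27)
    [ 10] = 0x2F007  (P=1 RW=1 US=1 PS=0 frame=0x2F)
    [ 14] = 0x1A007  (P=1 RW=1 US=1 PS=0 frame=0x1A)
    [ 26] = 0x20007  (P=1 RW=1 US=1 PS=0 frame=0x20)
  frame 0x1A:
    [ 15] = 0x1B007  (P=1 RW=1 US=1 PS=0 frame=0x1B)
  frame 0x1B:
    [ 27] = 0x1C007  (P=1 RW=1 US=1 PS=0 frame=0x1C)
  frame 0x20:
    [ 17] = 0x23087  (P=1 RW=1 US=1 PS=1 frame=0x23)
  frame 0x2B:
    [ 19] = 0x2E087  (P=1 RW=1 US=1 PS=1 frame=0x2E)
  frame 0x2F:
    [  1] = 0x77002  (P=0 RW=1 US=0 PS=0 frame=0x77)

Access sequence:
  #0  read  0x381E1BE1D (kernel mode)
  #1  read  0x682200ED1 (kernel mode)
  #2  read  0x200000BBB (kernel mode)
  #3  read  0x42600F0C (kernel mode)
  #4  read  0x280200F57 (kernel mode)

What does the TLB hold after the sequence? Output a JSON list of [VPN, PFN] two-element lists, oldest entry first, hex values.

Per-access translation:
#0 VA=0x381E1BE1D (r,kernel):
  L0: frame=0x18 idx=14 entry=0x1A007 [P=1 RW=1 US=1 PS=0]
  L1: frame=0x1A idx=15 entry=0x1B007 [P=1 RW=1 US=1 PS=0]
  L2: frame=0x1B idx=27 entry=0x1C007 [P=1 RW=1 US=1 PS=0]
  ⇒ phys 0x1CE1D  [3 reads]
#1 VA=0x682200ED1 (r,kernel):
  L0: frame=0x18 idx=26 entry=0x20007 [P=1 RW=1 US=1 PS=0]
  L1: frame=0x20 idx=17 entry=0x23087 [P=1 RW=1 US=1 PS=1]
  ⇒ phys 0x23ED1 (huge @L1)  [2 reads]
#2 VA=0x200000BBB (r,kernel):
  L0: frame=0x18 idx=8 entry=0x27087 [P=1 RW=1 US=1 PS=1]
  ⇒ phys 0x27BBB (huge @L0)  [1 reads]
#3 VA=0x42600F0C (r,kernel):
  L0: frame=0x18 idx=1 entry=0x2B007 [P=1 RW=1 US=1 PS=0]
  L1: frame=0x2B idx=19 entry=0x2E087 [P=1 RW=1 US=1 PS=1]
  ⇒ phys 0x2EF0C (huge @L1)  [2 reads]
#4 VA=0x280200F57 (r,kernel):
  L0: frame=0x18 idx=10 entry=0x2F007 [P=1 RW=1 US=1 PS=0]
  L1: frame=0x2F idx=1 entry=0x77002 [P=0 RW=1 US=0 PS=0]
  → PAGE_NOT_PRESENT  (2 entries read)

TLB: [["0x682200", "0x23"], ["0x200000", "0x27"], ["0x42600", "0x2E"]]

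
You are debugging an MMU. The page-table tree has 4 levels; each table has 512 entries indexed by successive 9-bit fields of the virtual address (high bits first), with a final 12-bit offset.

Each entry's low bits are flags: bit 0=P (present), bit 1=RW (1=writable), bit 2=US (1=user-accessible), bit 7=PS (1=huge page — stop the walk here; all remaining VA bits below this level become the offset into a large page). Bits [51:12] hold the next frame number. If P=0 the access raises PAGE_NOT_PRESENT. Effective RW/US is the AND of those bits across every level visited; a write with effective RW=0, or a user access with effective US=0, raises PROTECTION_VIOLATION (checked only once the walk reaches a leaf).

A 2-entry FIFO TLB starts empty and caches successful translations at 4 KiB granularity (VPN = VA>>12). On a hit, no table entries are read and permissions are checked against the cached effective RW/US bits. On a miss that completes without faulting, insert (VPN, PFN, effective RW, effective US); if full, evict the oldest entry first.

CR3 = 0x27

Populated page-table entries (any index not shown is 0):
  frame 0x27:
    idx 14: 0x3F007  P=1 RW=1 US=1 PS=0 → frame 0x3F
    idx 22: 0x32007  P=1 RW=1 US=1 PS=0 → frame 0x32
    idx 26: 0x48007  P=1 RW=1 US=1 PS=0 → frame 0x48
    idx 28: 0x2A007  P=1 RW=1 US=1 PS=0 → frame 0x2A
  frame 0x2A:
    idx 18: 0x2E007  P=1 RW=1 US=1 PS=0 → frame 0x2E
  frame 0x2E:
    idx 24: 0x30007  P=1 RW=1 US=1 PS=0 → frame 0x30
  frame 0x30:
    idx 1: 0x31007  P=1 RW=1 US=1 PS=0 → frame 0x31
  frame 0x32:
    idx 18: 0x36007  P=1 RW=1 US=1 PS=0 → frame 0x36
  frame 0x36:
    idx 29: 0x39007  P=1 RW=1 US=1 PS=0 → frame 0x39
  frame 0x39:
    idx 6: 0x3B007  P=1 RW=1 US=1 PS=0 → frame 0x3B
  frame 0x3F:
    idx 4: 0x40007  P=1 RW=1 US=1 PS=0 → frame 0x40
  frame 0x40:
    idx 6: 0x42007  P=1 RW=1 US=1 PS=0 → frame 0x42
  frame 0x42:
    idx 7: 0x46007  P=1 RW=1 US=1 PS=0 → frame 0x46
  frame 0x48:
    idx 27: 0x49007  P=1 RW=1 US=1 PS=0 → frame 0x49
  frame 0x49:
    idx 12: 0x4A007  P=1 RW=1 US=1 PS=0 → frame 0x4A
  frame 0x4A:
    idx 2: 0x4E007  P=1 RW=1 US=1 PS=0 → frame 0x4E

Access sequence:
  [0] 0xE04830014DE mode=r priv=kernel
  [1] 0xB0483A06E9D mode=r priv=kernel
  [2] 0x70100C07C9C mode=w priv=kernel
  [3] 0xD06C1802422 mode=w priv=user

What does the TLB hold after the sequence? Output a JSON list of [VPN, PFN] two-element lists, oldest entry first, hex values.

Walk each access:
#0 VA=0xE04830014DE (r,kernel):
  [0] read 0x27 idx=28: raw=0x2A007 flags P=1 W=1 U=1 S=0
  [1] read 0x2A idx=18: raw=0x2E007 flags P=1 W=1 U=1 S=0
  [2] read 0x2E idx=24: raw=0x30007 flags P=1 W=1 U=1 S=0
  [3] read 0x30 idx=1: raw=0x31007 flags P=1 W=1 U=1 S=0
  ✓ 0x314DE  — 4 lookups
#1 VA=0xB0483A06E9D (r,kernel):
  [0] read 0x27 idx=22: raw=0x32007 flags P=1 W=1 U=1 S=0
  [1] read 0x32 idx=18: raw=0x36007 flags P=1 W=1 U=1 S=0
  [2] read 0x36 idx=29: raw=0x39007 flags P=1 W=1 U=1 S=0
  [3] read 0x39 idx=6: raw=0x3B007 flags P=1 W=1 U=1 S=0
  ✓ 0x3BE9D  — 4 lookups
#2 VA=0x70100C07C9C (w,kernel):
  [0] read 0x27 idx=14: raw=0x3F007 flags P=1 W=1 U=1 S=0
  [1] read 0x3F idx=4: raw=0x40007 flags P=1 W=1 U=1 S=0
  [2] read 0x40 idx=6: raw=0x42007 flags P=1 W=1 U=1 S=0
  [3] read 0x42 idx=7: raw=0x46007 flags P=1 W=1 U=1 S=0
  ✓ 0x46C9C  — 4 lookups
#3 VA=0xD06C1802422 (w,user):
  [0] read 0x27 idx=26: raw=0x48007 flags P=1 W=1 U=1 S=0
  [1] read 0x48 idx=27: raw=0x49007 flags P=1 W=1 U=1 S=0
  [2] read 0x49 idx=12: raw=0x4A007 flags P=1 W=1 U=1 S=0
  [3] read 0x4A idx=2: raw=0x4E007 flags P=1 W=1 U=1 S=0
  ✓ 0x4E422  — 4 lookups

TLB: [["0x70100C07", "0x46"], ["0xD06C1802", "0x4E"]]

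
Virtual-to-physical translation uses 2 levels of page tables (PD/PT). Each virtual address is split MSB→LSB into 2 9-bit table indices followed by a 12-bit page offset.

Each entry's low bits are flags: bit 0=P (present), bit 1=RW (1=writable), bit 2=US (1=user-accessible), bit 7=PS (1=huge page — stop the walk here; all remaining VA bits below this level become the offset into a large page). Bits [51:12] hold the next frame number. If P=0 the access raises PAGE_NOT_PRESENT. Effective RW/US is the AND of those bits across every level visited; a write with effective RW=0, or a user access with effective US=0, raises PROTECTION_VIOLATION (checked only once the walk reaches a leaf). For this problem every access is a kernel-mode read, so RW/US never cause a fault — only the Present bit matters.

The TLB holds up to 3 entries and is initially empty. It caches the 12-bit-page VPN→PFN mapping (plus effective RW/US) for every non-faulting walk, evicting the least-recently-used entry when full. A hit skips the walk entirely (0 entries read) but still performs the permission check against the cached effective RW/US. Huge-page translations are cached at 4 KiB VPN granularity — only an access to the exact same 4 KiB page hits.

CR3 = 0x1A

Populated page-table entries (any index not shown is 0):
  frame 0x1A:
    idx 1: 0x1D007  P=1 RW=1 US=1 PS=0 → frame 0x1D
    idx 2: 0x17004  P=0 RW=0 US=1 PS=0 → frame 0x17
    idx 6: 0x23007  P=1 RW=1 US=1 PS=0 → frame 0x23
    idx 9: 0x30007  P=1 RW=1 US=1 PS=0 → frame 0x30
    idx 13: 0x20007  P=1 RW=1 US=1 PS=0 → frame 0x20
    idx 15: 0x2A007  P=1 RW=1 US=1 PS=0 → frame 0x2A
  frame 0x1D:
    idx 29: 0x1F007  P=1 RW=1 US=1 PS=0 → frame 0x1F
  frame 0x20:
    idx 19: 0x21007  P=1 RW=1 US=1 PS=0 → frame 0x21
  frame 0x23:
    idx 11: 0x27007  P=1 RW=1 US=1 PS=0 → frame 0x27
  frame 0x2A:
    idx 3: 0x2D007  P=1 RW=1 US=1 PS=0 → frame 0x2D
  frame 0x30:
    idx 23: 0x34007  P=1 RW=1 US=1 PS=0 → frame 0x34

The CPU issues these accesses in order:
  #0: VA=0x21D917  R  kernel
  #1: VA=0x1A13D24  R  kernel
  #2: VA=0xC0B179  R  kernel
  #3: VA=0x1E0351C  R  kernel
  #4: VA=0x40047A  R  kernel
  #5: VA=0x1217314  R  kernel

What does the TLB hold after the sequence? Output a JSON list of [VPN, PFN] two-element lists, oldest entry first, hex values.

Walk each access:
#0 VA=0x21D917 (r,kernel):
  lvl0: tbl 0x1A, slot 1 ⇒ 0x1D007 (P1/RW1/US1/PS0)
  lvl1: tbl 0x1D, slot 29 ⇒ 0x1F007 (P1/RW1/US1/PS0)
  ✓ 0x1F917  — 2 lookups
#1 VA=0x1A13D24 (r,kernel):
  lvl0: tbl 0x1A, slot 13 ⇒ 0x20007 (P1/RW1/US1/PS0)
  lvl1: tbl 0x20, slot 19 ⇒ 0x21007 (P1/RW1/US1/PS0)
  ✓ 0x21D24  — 2 lookups
#2 VA=0xC0B179 (r,kernel):
  lvl0: tbl 0x1A, slot 6 ⇒ 0x23007 (P1/RW1/US1/PS0)
  lvl1: tbl 0x23, slot 11 ⇒ 0x27007 (P1/RW1/US1/PS0)
  ✓ 0x27179  — 2 lookups
#3 VA=0x1E0351C (r,kernel):
  lvl0: tbl 0x1A, slot 15 ⇒ 0x2A007 (P1/RW1/US1/PS0)
  lvl1: tbl 0x2A, slot 3 ⇒ 0x2D007 (P1/RW1/US1/PS0)
  ✓ 0x2D51C  — 2 lookups
#4 VA=0x40047A (r,kernel):
  lvl0: tbl 0x1A, slot 2 ⇒ 0x17004 (P0/RW0/US1/PS0)
  ⇒ fault: PAGE_NOT_PRESENT  — 1 lookups
#5 VA=0x1217314 (r,kernel):
  lvl0: tbl 0x1A, slot 9 ⇒ 0x30007 (P1/RW1/US1/PS0)
  lvl1: tbl 0x30, slot 23 ⇒ 0x34007 (P1/RW1/US1/PS0)
  ✓ 0x34314  — 2 lookups

TLB: [["0xC0B", "0x27"], ["0x1E03", "0x2D"], ["0x1217", "0x34"]]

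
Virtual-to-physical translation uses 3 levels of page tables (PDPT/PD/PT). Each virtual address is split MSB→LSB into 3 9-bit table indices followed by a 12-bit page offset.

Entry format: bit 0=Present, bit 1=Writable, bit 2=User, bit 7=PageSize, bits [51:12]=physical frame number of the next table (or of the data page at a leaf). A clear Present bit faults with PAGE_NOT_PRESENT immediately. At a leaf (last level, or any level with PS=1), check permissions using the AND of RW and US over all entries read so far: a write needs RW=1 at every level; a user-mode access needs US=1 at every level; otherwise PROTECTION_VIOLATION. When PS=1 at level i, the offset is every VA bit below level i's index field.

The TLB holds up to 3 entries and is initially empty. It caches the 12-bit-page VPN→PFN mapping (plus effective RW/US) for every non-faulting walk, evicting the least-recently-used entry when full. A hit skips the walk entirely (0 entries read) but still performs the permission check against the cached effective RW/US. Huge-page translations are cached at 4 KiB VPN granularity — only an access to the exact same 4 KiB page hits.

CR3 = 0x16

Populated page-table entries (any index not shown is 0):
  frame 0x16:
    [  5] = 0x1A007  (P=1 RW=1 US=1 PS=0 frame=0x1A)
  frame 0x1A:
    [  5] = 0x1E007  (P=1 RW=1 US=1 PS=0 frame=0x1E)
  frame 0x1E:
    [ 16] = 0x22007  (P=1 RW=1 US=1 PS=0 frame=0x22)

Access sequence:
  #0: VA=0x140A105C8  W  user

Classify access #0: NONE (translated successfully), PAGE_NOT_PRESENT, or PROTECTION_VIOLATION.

Trace:
#0 VA=0x140A105C8 (w,user):
  L0: frame=0x16 idx=5 entry=0x1A007 [P=1 RW=1 US=1 PS=0]
  L1: frame=0x1A idx=5 entry=0x1E007 [P=1 RW=1 US=1 PS=0]
  L2: frame=0x1E idx=16 entry=0x22007 [P=1 RW=1 US=1 PS=0]
  ⇒ phys 0x225C8  [3 reads]

Access #0 fault: NONE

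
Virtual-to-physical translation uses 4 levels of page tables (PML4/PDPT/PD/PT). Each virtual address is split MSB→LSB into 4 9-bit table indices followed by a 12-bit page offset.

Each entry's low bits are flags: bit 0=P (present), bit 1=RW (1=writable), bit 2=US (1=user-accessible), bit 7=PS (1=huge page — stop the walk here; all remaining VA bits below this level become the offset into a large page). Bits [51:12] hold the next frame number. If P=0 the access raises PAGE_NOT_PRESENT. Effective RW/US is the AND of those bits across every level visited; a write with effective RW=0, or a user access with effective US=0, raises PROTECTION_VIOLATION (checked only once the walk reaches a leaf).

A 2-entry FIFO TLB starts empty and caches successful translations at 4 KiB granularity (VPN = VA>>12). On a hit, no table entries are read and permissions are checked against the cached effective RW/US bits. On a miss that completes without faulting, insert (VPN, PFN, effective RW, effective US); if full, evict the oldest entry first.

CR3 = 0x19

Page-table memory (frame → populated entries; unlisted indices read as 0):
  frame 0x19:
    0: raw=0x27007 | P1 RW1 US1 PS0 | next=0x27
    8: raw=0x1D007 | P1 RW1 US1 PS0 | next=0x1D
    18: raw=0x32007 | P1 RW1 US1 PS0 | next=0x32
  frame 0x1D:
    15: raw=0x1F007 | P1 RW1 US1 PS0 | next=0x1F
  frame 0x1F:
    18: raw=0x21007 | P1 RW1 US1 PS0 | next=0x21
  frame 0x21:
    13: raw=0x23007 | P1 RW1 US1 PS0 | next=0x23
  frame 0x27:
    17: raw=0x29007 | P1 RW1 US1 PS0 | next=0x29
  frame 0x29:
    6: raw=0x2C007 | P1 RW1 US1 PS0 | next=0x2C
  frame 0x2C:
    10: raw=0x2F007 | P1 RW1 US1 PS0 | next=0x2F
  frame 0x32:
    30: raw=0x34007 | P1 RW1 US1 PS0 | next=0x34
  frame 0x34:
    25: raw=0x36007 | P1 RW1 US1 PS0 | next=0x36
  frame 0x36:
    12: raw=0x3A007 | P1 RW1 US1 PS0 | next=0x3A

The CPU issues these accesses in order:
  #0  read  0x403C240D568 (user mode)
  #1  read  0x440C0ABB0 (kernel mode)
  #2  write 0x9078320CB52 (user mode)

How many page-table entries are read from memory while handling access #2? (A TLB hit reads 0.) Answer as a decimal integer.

Walk each access:
#0 VA=0x403C240D568 (r,user):
  [0] read 0x19 idx=8: raw=0x1D007 flags P=1 W=1 U=1 S=0
  [1] read 0x1D idx=15: raw=0x1F007 flags P=1 W=1 U=1 S=0
  [2] read 0x1F idx=18: raw=0x21007 flags P=1 W=1 U=1 S=0
  [3] read 0x21 idx=13: raw=0x23007 flags P=1 W=1 U=1 S=0
  → PA=0x23568  (4 entries read)
#1 VA=0x440C0ABB0 (r,kernel):
  [0] read 0x19 idx=0: raw=0x27007 flags P=1 W=1 U=1 S=0
  [1] read 0x27 idx=17: raw=0x29007 flags P=1 W=1 U=1 S=0
  [2] read 0x29 idx=6: raw=0x2C007 flags P=1 W=1 U=1 S=0
  [3] read 0x2C idx=10: raw=0x2F007 flags P=1 W=1 U=1 S=0
  → PA=0x2FBB0  (4 entries read)
#2 VA=0x9078320CB52 (w,user):
  [0] read 0x19 idx=18: raw=0x32007 flags P=1 W=1 U=1 S=0
  [1] read 0x32 idx=30: raw=0x34007 flags P=1 W=1 U=1 S=0
  [2] read 0x34 idx=25: raw=0x36007 flags P=1 W=1 U=1 S=0
  [3] read 0x36 idx=12: raw=0x3A007 flags P=1 W=1 U=1 S=0
  → PA=0x3AB52  (4 entries read)

Entries read for #2: 4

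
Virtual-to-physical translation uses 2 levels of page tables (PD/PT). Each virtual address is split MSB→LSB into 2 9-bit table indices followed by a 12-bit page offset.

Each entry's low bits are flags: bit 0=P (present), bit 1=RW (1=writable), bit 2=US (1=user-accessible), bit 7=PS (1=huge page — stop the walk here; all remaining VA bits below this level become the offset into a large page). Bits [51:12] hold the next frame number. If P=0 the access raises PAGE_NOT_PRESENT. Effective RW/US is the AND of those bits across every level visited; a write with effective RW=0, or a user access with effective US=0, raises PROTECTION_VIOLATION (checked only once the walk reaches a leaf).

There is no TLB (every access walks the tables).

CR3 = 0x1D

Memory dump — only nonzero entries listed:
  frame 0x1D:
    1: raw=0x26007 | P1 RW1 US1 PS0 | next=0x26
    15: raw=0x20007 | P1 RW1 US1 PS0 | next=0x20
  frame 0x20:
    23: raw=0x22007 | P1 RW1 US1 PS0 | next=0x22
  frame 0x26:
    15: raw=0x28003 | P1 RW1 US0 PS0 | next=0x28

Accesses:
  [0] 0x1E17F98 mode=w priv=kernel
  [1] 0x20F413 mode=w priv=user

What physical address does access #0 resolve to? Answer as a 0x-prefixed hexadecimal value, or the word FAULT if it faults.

Per-access translation:
#0 VA=0x1E17F98 (w,kernel):
  lvl0: tbl 0x1D, slot 15 ⇒ 0x20007 (P1/RW1/US1/PS0)
  lvl1: tbl 0x20, slot 23 ⇒ 0x22007 (P1/RW1/US1/PS0)
  ⇒ phys 0x22F98  [2 reads]
#1 VA=0x20F413 (w,user):
  lvl0: tbl 0x1D, slot 1 ⇒ 0x26007 (P1/RW1/US1/PS0)
  lvl1: tbl 0x26, slot 15 ⇒ 0x28003 (P1/RW1/US0/PS0)
  → PROTECTION_VIOLATION  (2 entries read)

Access #0 PA: 0x22F98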